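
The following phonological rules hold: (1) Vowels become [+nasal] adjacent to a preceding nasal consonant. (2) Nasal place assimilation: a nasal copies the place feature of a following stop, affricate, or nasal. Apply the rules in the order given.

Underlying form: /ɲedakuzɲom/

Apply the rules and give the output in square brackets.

[ɲẽdakuzɲõm]

Rule 1: /e/ after nasal /ɲ/ → [ẽ]
Rule 1: /o/ after nasal /ɲ/ → [õ]
After rule 1: ɲẽdakuzɲõm
Rule 2: no segment meets the rule's conditions; no change.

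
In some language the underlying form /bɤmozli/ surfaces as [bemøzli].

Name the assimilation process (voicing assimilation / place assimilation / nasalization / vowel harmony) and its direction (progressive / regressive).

vowel harmony, regressive

/ɤ/→[e] /o/→[ø].
Vowels agree with the last vowel, so the harmony is regressive.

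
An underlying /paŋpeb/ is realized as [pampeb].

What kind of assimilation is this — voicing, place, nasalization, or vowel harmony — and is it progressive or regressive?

place assimilation, regressive

/ŋ/→[m].
Each target copies a feature from the following segment, so the direction is regressive.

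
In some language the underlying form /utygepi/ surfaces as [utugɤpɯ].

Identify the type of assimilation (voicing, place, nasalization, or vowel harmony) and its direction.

/y/→[u] /e/→[ɤ] /i/→[ɯ].
Vowels agree with the first vowel, so the harmony is progressive.

vowel harmony, progressive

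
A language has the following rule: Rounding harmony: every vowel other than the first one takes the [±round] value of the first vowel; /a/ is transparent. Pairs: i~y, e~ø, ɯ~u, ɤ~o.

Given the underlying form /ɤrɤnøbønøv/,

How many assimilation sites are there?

/ø/ harmonizes with /ɤ/ ([-round]) → [e]
/ø/ harmonizes with /ɤ/ ([-round]) → [e]
/ø/ harmonizes with /ɤ/ ([-round]) → [e]
3 segments change.

3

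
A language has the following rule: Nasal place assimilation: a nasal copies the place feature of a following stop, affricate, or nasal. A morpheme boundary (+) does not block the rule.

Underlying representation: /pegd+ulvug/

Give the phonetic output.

[pegd+ulvug]

no segment meets the rule's conditions; no change.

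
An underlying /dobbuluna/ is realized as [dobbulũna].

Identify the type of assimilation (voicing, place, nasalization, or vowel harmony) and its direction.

nasalization, regressive

/u/→[ũ].
Each target copies a feature from the following segment, so the direction is regressive.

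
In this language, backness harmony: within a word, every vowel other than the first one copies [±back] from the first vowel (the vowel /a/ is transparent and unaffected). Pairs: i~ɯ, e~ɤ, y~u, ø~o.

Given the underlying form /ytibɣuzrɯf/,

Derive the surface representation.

/u/ harmonizes with /y/ ([-back]) → [y]
/ɯ/ harmonizes with /y/ ([-back]) → [i]

[ytibɣyzrif]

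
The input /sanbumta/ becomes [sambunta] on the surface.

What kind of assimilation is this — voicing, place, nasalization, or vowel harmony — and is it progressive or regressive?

/n/→[m] /m/→[n].
Each target copies a feature from the following segment, so the direction is regressive.

place assimilation, regressive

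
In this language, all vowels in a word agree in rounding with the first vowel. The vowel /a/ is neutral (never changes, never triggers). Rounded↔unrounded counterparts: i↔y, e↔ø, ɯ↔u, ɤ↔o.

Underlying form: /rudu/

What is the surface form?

[rudu]

no segment meets the rule's conditions; no change.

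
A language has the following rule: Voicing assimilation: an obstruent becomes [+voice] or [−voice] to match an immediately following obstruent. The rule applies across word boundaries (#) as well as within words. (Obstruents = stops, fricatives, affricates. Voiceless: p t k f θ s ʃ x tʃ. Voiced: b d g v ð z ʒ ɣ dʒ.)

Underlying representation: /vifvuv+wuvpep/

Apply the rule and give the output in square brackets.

[vivvuv+wufpep]

/f/ before /v/ (voiced) → [v]
/v/ before /p/ (voiceless) → [f]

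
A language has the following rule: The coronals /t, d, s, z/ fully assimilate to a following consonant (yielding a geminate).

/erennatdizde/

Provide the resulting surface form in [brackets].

/t/ before /d/ → [d] (total assimilation)
/z/ before /d/ → [d] (total assimilation)

[erennaddidde]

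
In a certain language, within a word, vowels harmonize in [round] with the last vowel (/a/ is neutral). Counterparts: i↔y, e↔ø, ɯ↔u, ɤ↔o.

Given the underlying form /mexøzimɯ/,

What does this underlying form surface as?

[mexezimɯ]

/ø/ harmonizes with /ɯ/ ([-round]) → [e]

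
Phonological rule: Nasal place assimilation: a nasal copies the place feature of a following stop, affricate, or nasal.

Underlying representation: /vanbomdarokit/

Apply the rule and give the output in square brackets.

[vambondarokit]

/n/ before /b/ (labial) → [m]
/m/ before /d/ (alveolar) → [n]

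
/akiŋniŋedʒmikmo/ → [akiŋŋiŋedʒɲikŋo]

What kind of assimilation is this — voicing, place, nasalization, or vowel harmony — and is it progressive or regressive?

place assimilation, progressive

/n/→[ŋ] /m/→[ɲ] /m/→[ŋ].
Each target copies a feature from the preceding segment, so the direction is progressive.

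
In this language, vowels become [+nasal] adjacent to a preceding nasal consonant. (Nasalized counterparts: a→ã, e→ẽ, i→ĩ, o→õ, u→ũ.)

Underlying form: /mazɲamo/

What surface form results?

/a/ after nasal /m/ → [ã]
/a/ after nasal /ɲ/ → [ã]
/o/ after nasal /m/ → [õ]

[mãzɲãmõ]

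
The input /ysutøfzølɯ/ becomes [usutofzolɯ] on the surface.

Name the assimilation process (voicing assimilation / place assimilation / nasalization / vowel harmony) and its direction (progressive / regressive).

/y/→[u] /ø/→[o] /ø/→[o].
Vowels agree with the last vowel, so the harmony is regressive.

vowel harmony, regressive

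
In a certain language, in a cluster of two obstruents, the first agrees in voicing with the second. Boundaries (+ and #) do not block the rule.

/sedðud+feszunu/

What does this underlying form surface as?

[sedðut+fezzunu]

/d/ before /f/ (voiceless) → [t]
/s/ before /z/ (voiced) → [z]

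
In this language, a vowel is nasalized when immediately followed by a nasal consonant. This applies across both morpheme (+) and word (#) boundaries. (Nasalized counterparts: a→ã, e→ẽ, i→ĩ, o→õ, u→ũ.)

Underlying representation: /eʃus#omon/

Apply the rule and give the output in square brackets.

[eʃus#õmõn]

/o/ before nasal /m/ → [õ]
/o/ before nasal /n/ → [õ]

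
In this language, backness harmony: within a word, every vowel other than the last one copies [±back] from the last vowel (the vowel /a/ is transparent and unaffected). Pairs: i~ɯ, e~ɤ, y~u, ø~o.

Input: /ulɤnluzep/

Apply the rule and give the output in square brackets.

[ylenlyzep]

/u/ harmonizes with /e/ ([-back]) → [y]
/ɤ/ harmonizes with /e/ ([-back]) → [e]
/u/ harmonizes with /e/ ([-back]) → [y]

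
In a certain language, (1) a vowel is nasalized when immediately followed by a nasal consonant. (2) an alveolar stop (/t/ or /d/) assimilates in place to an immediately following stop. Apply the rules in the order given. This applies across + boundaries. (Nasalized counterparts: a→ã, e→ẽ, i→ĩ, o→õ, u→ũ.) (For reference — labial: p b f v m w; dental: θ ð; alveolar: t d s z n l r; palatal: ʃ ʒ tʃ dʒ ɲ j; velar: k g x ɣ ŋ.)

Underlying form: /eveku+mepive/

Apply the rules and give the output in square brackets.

Rule 1: /u/ before nasal /m/ → [ũ]
After rule 1: evekũ+mepive
Rule 2: no segment meets the rule's conditions; no change.

[evekũ+mepive]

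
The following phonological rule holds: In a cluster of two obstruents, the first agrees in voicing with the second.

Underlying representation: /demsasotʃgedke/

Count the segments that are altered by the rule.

2

/tʃ/ before /g/ (voiced) → [dʒ]
/d/ before /k/ (voiceless) → [t]
2 segments change.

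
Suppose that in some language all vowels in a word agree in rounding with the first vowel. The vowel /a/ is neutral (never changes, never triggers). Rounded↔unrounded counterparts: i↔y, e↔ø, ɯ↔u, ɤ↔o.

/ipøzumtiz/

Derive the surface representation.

[ipezɯmtiz]

/ø/ harmonizes with /i/ ([-round]) → [e]
/u/ harmonizes with /i/ ([-round]) → [ɯ]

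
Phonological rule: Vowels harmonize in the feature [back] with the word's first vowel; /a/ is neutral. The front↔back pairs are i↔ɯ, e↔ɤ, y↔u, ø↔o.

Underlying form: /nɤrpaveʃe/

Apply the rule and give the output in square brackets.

[nɤrpavɤʃɤ]

/e/ harmonizes with /ɤ/ ([+back]) → [ɤ]
/e/ harmonizes with /ɤ/ ([+back]) → [ɤ]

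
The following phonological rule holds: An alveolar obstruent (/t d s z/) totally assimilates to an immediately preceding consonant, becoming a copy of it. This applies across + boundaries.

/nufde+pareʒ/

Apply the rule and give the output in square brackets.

/d/ after /f/ → [f] (total assimilation)

[nuffe+pareʒ]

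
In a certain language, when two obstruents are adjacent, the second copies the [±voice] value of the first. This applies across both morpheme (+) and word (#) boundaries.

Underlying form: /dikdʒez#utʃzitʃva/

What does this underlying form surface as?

[diktʃez#utʃsitʃfa]

/dʒ/ after /k/ (voiceless) → [tʃ]
/z/ after /tʃ/ (voiceless) → [s]
/v/ after /tʃ/ (voiceless) → [f]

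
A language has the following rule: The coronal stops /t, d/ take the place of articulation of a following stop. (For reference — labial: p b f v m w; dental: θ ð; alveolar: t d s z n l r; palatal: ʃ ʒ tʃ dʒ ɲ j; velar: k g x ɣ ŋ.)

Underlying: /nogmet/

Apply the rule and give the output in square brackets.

[nogmet]

no segment meets the rule's conditions; no change.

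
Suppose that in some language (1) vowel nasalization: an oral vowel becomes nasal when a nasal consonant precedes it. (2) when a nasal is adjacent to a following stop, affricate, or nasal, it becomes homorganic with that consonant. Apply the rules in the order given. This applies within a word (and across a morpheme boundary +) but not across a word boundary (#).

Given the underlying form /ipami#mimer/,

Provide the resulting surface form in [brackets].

[ipamĩ#mĩmẽr]

Rule 1: /i/ after nasal /m/ → [ĩ]
Rule 1: /i/ after nasal /m/ → [ĩ]
Rule 1: /e/ after nasal /m/ → [ẽ]
After rule 1: ipamĩ#mĩmẽr
Rule 2: no segment meets the rule's conditions; no change.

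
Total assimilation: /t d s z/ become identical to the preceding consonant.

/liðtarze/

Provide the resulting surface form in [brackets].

/t/ after /ð/ → [ð] (total assimilation)
/z/ after /r/ → [r] (total assimilation)

[liððarre]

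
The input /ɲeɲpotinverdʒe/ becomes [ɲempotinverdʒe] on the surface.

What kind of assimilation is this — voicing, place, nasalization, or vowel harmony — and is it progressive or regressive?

place assimilation, regressive

/ɲ/→[m].
Each target copies a feature from the following segment, so the direction is regressive.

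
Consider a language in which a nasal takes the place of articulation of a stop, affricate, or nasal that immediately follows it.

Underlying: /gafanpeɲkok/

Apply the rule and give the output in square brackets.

[gafampeŋkok]

/n/ before /p/ (labial) → [m]
/ɲ/ before /k/ (velar) → [ŋ]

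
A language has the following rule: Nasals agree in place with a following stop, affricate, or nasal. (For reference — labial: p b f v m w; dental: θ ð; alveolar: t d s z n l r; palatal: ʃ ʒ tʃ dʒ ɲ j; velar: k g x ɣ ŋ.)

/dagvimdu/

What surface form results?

/m/ before /d/ (alveolar) → [n]

[dagvindu]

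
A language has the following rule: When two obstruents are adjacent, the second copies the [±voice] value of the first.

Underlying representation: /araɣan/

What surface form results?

no segment meets the rule's conditions; no change.

[araɣan]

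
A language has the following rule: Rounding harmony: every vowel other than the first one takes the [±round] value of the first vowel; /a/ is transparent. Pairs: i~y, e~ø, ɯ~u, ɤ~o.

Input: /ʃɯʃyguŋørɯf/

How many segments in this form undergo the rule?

/y/ harmonizes with /ɯ/ ([-round]) → [i]
/u/ harmonizes with /ɯ/ ([-round]) → [ɯ]
/ø/ harmonizes with /ɯ/ ([-round]) → [e]
3 segments change.

3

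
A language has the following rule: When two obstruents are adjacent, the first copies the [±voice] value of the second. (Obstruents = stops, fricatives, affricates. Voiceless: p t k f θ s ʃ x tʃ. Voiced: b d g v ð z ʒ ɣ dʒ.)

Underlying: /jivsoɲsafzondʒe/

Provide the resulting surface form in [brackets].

[jifsoɲsavzondʒe]

/v/ before /s/ (voiceless) → [f]
/f/ before /z/ (voiced) → [v]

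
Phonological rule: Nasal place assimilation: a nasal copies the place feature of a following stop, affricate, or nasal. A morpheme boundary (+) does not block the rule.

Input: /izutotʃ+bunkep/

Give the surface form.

/n/ before /k/ (velar) → [ŋ]

[izutotʃ+buŋkep]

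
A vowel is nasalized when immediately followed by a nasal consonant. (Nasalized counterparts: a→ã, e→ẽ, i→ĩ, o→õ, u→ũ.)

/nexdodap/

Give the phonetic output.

no segment meets the rule's conditions; no change.

[nexdodap]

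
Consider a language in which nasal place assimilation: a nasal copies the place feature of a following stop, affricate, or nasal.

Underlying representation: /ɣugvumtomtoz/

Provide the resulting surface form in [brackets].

[ɣugvuntontoz]

/m/ before /t/ (alveolar) → [n]
/m/ before /t/ (alveolar) → [n]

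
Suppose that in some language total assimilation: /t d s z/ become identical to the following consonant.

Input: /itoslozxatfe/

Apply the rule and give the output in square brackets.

[itolloxxaffe]

/s/ before /l/ → [l] (total assimilation)
/z/ before /x/ → [x] (total assimilation)
/t/ before /f/ → [f] (total assimilation)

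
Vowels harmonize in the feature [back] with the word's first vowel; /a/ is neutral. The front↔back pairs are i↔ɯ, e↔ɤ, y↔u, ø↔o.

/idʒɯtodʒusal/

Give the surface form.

/ɯ/ harmonizes with /i/ ([-back]) → [i]
/o/ harmonizes with /i/ ([-back]) → [ø]
/u/ harmonizes with /i/ ([-back]) → [y]

[idʒitødʒysal]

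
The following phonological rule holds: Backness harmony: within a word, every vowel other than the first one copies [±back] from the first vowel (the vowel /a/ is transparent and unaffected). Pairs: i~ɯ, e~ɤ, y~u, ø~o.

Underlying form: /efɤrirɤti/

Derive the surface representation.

[eferireti]

/ɤ/ harmonizes with /e/ ([-back]) → [e]
/ɤ/ harmonizes with /e/ ([-back]) → [e]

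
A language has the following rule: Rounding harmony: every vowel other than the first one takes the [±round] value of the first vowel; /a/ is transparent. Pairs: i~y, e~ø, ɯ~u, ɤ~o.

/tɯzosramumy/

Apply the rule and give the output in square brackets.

/o/ harmonizes with /ɯ/ ([-round]) → [ɤ]
/u/ harmonizes with /ɯ/ ([-round]) → [ɯ]
/y/ harmonizes with /ɯ/ ([-round]) → [i]

[tɯzɤsramɯmi]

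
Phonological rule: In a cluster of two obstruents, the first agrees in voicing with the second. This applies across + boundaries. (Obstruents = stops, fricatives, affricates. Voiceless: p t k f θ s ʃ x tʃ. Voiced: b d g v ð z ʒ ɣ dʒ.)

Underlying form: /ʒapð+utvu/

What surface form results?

[ʒabð+udvu]

/p/ before /ð/ (voiced) → [b]
/t/ before /v/ (voiced) → [d]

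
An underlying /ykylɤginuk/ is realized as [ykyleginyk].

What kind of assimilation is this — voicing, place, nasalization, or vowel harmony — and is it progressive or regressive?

/ɤ/→[e] /u/→[y].
Vowels agree with the first vowel, so the harmony is progressive.

vowel harmony, progressive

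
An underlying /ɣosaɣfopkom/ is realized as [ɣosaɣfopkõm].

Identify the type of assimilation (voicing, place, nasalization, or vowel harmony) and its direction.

/o/→[õ].
Each target copies a feature from the following segment, so the direction is regressive.

nasalization, regressive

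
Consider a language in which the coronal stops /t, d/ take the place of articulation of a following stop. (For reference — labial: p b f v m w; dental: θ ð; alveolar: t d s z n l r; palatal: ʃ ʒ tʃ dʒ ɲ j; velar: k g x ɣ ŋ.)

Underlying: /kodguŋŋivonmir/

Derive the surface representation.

[kogguŋŋivonmir]

/d/ before /g/ (velar) → [g]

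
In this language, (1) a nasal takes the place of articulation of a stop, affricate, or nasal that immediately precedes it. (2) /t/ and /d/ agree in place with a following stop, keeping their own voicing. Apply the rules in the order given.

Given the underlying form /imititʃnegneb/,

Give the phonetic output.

Rule 1: /n/ after /tʃ/ (palatal) → [ɲ]
Rule 1: /n/ after /g/ (velar) → [ŋ]
After rule 1: imititʃɲegŋeb
Rule 2: no segment meets the rule's conditions; no change.

[imititʃɲegŋeb]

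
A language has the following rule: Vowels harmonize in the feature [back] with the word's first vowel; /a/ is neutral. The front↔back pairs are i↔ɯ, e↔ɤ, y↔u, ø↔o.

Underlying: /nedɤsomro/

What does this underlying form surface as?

/ɤ/ harmonizes with /e/ ([-back]) → [e]
/o/ harmonizes with /e/ ([-back]) → [ø]
/o/ harmonizes with /e/ ([-back]) → [ø]

[nedesømrø]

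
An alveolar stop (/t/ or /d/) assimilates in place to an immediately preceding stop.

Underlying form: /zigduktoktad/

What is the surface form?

/d/ after /g/ (velar) → [g]
/t/ after /k/ (velar) → [k]
/t/ after /k/ (velar) → [k]

[ziggukkokkad]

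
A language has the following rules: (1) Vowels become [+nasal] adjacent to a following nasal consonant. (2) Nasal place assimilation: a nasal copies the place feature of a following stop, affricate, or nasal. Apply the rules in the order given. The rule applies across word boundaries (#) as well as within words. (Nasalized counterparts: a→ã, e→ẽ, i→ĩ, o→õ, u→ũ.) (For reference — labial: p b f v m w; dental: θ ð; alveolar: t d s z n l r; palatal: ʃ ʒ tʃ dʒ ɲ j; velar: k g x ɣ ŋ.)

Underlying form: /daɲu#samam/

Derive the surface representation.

Rule 1: /a/ before nasal /ɲ/ → [ã]
Rule 1: /a/ before nasal /m/ → [ã]
Rule 1: /a/ before nasal /m/ → [ã]
After rule 1: dãɲu#sãmãm
Rule 2: no segment meets the rule's conditions; no change.

[dãɲu#sãmãm]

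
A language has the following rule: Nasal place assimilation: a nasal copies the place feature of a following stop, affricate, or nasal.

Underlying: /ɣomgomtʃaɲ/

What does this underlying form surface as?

[ɣoŋgoɲtʃaɲ]

/m/ before /g/ (velar) → [ŋ]
/m/ before /tʃ/ (palatal) → [ɲ]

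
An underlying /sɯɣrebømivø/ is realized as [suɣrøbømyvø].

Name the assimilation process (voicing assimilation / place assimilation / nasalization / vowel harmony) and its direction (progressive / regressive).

/ɯ/→[u] /e/→[ø] /i/→[y].
Vowels agree with the last vowel, so the harmony is regressive.

vowel harmony, regressive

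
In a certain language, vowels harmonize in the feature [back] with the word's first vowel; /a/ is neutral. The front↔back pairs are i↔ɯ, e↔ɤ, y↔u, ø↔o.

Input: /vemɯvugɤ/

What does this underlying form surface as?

[vemivyge]

/ɯ/ harmonizes with /e/ ([-back]) → [i]
/u/ harmonizes with /e/ ([-back]) → [y]
/ɤ/ harmonizes with /e/ ([-back]) → [e]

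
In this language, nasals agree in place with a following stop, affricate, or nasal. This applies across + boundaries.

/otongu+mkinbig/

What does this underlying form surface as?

[otoŋgu+ŋkimbig]

/n/ before /g/ (velar) → [ŋ]
/m/ before /k/ (velar) → [ŋ]
/n/ before /b/ (labial) → [m]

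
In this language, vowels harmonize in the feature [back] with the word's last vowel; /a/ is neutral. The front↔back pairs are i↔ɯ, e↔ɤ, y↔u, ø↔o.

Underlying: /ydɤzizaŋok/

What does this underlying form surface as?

[udɤzɯzaŋok]

/y/ harmonizes with /o/ ([+back]) → [u]
/i/ harmonizes with /o/ ([+back]) → [ɯ]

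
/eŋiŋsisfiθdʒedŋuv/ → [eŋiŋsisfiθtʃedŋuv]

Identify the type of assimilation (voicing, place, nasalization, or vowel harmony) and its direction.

voicing assimilation, progressive

/dʒ/→[tʃ].
Each target copies a feature from the preceding segment, so the direction is progressive.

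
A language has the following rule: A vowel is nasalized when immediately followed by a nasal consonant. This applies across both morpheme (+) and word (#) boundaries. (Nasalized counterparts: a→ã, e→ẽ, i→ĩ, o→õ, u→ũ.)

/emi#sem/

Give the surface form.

[ẽmi#sẽm]

/e/ before nasal /m/ → [ẽ]
/e/ before nasal /m/ → [ẽ]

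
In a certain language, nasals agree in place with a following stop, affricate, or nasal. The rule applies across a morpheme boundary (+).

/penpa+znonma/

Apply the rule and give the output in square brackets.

/n/ before /p/ (labial) → [m]
/n/ before /m/ (labial) → [m]

[pempa+znomma]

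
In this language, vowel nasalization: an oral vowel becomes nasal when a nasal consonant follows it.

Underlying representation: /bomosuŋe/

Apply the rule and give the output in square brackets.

[bõmosũŋe]

/o/ before nasal /m/ → [õ]
/u/ before nasal /ŋ/ → [ũ]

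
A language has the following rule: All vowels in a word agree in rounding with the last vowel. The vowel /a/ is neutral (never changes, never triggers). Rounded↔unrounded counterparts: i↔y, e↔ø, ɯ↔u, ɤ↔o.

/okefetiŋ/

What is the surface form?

[ɤkefetiŋ]

/o/ harmonizes with /i/ ([-round]) → [ɤ]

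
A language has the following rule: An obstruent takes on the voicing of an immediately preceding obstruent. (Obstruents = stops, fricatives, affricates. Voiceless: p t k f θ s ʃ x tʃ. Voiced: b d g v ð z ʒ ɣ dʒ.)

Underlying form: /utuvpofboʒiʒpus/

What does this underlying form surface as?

/p/ after /v/ (voiced) → [b]
/b/ after /f/ (voiceless) → [p]
/p/ after /ʒ/ (voiced) → [b]

[utuvbofpoʒiʒbus]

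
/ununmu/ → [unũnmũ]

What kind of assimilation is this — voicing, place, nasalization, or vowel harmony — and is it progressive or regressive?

nasalization, progressive

/u/→[ũ] /u/→[ũ].
Each target copies a feature from the preceding segment, so the direction is progressive.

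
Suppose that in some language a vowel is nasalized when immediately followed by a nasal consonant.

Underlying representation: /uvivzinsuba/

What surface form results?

[uvivzĩnsuba]

/i/ before nasal /n/ → [ĩ]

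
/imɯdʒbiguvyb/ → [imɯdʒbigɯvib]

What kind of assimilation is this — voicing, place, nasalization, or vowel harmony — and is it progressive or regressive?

/u/→[ɯ] /y/→[i].
Vowels agree with the first vowel, so the harmony is progressive.

vowel harmony, progressive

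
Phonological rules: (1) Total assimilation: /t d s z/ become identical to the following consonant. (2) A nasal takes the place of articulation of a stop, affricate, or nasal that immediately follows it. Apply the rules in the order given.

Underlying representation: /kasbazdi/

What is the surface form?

[kabbaddi]

Rule 1: /s/ before /b/ → [b] (total assimilation)
Rule 1: /z/ before /d/ → [d] (total assimilation)
After rule 1: kabbaddi
Rule 2: no segment meets the rule's conditions; no change.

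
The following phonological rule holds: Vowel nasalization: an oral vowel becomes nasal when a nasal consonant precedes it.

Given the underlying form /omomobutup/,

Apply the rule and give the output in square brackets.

[omõmõbutup]

/o/ after nasal /m/ → [õ]
/o/ after nasal /m/ → [õ]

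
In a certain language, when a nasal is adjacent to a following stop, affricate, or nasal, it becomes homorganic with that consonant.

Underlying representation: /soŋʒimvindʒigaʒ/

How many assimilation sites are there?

/n/ before /dʒ/ (palatal) → [ɲ]
1 segment changes.

1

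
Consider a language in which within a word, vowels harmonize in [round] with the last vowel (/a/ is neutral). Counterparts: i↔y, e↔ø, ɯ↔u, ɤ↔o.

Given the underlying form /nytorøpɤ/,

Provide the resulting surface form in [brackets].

[nitɤrepɤ]

/y/ harmonizes with /ɤ/ ([-round]) → [i]
/o/ harmonizes with /ɤ/ ([-round]) → [ɤ]
/ø/ harmonizes with /ɤ/ ([-round]) → [e]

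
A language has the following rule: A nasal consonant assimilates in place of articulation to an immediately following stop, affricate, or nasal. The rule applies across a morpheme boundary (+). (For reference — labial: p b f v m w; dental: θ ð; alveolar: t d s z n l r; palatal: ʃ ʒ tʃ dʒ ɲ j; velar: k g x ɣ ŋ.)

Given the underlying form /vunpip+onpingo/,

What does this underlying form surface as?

[vumpip+ompiŋgo]

/n/ before /p/ (labial) → [m]
/n/ before /p/ (labial) → [m]
/n/ before /g/ (velar) → [ŋ]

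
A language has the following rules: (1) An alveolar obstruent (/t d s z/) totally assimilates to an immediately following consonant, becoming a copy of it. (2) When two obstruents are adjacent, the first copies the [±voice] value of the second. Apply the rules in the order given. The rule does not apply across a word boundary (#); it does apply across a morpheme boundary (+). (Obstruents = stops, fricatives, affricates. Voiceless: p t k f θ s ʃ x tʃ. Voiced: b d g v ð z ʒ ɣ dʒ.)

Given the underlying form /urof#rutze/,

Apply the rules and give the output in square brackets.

Rule 1: /t/ before /z/ → [z] (total assimilation)
After rule 1: urof#ruzze
Rule 2: no segment meets the rule's conditions; no change.

[urof#ruzze]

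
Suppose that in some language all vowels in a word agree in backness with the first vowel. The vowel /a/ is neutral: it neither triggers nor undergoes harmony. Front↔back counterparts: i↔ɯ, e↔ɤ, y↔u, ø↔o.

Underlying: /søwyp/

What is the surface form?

[søwyp]

no segment meets the rule's conditions; no change.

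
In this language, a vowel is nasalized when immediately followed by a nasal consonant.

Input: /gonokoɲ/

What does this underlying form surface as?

/o/ before nasal /n/ → [õ]
/o/ before nasal /ɲ/ → [õ]

[gõnokõɲ]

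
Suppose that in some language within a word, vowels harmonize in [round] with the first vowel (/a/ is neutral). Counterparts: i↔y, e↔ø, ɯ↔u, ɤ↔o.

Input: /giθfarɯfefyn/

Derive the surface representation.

[giθfarɯfefin]

/y/ harmonizes with /i/ ([-round]) → [i]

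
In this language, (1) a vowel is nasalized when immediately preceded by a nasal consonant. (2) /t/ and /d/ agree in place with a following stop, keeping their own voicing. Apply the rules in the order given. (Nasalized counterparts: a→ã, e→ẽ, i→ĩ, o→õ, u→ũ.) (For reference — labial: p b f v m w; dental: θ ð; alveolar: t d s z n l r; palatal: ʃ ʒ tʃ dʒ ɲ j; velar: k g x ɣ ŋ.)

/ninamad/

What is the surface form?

[nĩnãmãd]

Rule 1: /i/ after nasal /n/ → [ĩ]
Rule 1: /a/ after nasal /n/ → [ã]
Rule 1: /a/ after nasal /m/ → [ã]
After rule 1: nĩnãmãd
Rule 2: no segment meets the rule's conditions; no change.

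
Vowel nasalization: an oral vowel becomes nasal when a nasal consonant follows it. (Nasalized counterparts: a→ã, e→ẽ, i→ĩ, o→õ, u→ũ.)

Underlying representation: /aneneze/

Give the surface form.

/a/ before nasal /n/ → [ã]
/e/ before nasal /n/ → [ẽ]

[ãnẽneze]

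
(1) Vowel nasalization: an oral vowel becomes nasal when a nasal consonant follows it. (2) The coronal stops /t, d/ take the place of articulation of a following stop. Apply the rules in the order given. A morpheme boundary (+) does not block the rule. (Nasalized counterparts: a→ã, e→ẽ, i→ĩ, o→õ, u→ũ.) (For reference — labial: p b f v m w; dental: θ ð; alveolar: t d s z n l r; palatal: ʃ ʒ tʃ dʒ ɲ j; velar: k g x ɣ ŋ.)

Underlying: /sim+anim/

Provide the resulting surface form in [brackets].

[sĩm+ãnĩm]

Rule 1: /i/ before nasal /m/ → [ĩ]
Rule 1: /a/ before nasal /n/ → [ã]
Rule 1: /i/ before nasal /m/ → [ĩ]
After rule 1: sĩm+ãnĩm
Rule 2: no segment meets the rule's conditions; no change.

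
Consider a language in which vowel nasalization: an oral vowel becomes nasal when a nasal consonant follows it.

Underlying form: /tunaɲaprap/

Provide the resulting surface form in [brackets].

[tũnãɲaprap]

/u/ before nasal /n/ → [ũ]
/a/ before nasal /ɲ/ → [ã]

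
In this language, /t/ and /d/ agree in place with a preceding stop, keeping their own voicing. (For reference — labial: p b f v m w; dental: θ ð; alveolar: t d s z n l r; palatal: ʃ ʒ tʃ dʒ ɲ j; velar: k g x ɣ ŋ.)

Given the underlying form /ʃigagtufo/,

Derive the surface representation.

/t/ after /g/ (velar) → [k]

[ʃigagkufo]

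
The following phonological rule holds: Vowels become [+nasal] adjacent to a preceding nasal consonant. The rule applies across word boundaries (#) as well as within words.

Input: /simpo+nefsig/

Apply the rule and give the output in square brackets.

[simpo+nẽfsig]

/e/ after nasal /n/ → [ẽ]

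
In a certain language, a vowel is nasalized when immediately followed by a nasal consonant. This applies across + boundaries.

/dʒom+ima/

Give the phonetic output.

[dʒõm+ĩma]

/o/ before nasal /m/ → [õ]
/i/ before nasal /m/ → [ĩ]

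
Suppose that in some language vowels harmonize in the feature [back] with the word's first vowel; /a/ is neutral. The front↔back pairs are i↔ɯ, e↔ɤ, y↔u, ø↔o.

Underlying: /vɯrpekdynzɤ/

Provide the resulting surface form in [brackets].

[vɯrpɤkdunzɤ]

/e/ harmonizes with /ɯ/ ([+back]) → [ɤ]
/y/ harmonizes with /ɯ/ ([+back]) → [u]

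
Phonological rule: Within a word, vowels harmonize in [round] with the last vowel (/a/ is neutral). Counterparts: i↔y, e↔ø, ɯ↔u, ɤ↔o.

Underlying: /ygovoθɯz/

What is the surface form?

/y/ harmonizes with /ɯ/ ([-round]) → [i]
/o/ harmonizes with /ɯ/ ([-round]) → [ɤ]
/o/ harmonizes with /ɯ/ ([-round]) → [ɤ]

[igɤvɤθɯz]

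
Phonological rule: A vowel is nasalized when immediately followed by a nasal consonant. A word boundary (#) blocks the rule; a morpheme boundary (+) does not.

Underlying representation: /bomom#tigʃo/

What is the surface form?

[bõmõm#tigʃo]

/o/ before nasal /m/ → [õ]
/o/ before nasal /m/ → [õ]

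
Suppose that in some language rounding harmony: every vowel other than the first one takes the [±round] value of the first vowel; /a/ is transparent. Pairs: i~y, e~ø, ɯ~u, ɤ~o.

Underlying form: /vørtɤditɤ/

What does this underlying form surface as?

[vørtodyto]

/ɤ/ harmonizes with /ø/ ([+round]) → [o]
/i/ harmonizes with /ø/ ([+round]) → [y]
/ɤ/ harmonizes with /ø/ ([+round]) → [o]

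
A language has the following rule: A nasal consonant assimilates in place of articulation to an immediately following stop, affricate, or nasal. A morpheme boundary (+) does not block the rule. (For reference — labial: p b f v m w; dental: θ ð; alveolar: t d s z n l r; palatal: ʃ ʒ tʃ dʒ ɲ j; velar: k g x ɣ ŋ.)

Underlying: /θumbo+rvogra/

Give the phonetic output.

[θumbo+rvogra]

no segment meets the rule's conditions; no change.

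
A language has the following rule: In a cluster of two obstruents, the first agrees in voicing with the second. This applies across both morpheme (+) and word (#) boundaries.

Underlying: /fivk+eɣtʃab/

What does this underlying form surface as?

[fifk+extʃab]

/v/ before /k/ (voiceless) → [f]
/ɣ/ before /tʃ/ (voiceless) → [x]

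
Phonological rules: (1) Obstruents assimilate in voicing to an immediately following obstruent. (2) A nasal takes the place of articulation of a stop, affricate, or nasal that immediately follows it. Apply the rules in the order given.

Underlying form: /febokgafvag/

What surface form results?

[feboggavvag]

Rule 1: /k/ before /g/ (voiced) → [g]
Rule 1: /f/ before /v/ (voiced) → [v]
After rule 1: feboggavvag
Rule 2: no segment meets the rule's conditions; no change.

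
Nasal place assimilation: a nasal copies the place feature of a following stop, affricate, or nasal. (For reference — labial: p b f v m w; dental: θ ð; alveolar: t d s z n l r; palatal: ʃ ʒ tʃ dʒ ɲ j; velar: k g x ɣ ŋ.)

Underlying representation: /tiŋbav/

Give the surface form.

/ŋ/ before /b/ (labial) → [m]

[timbav]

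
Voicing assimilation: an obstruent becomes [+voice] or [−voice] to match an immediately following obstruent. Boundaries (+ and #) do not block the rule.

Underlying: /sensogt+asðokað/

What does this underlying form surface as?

/g/ before /t/ (voiceless) → [k]
/s/ before /ð/ (voiced) → [z]

[sensokt+azðokað]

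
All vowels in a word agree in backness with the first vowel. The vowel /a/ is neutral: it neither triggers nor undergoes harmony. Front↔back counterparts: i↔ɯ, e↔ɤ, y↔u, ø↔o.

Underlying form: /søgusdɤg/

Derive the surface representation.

[søgysdeg]

/u/ harmonizes with /ø/ ([-back]) → [y]
/ɤ/ harmonizes with /ø/ ([-back]) → [e]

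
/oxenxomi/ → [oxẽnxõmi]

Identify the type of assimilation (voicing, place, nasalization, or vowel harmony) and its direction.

/e/→[ẽ] /o/→[õ].
Each target copies a feature from the following segment, so the direction is regressive.

nasalization, regressive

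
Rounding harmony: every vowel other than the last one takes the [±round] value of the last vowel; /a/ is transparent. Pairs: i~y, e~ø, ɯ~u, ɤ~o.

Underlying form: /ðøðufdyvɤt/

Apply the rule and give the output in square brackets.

/ø/ harmonizes with /ɤ/ ([-round]) → [e]
/u/ harmonizes with /ɤ/ ([-round]) → [ɯ]
/y/ harmonizes with /ɤ/ ([-round]) → [i]

[ðeðɯfdivɤt]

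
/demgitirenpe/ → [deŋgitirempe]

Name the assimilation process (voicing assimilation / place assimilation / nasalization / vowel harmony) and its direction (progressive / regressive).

place assimilation, regressive

/m/→[ŋ] /n/→[m].
Each target copies a feature from the following segment, so the direction is regressive.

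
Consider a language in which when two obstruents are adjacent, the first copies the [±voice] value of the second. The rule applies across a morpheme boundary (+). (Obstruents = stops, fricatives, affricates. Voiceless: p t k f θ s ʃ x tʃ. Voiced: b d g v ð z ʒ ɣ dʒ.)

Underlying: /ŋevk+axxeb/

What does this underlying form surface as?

/v/ before /k/ (voiceless) → [f]

[ŋefk+axxeb]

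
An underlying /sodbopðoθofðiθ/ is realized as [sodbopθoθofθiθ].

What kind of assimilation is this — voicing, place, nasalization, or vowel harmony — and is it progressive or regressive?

/ð/→[θ] /ð/→[θ].
Each target copies a feature from the preceding segment, so the direction is progressive.

voicing assimilation, progressive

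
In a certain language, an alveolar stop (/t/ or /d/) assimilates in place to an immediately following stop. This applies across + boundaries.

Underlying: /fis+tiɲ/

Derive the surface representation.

no segment meets the rule's conditions; no change.

[fis+tiɲ]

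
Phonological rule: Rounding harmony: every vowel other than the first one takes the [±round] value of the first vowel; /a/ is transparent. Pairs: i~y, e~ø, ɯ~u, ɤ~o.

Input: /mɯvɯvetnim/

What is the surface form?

no segment meets the rule's conditions; no change.

[mɯvɯvetnim]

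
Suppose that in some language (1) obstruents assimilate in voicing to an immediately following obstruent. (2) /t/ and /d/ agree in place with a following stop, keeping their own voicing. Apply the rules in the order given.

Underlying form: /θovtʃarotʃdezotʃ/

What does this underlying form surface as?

Rule 1: /v/ before /tʃ/ (voiceless) → [f]
Rule 1: /tʃ/ before /d/ (voiced) → [dʒ]
After rule 1: θoftʃarodʒdezotʃ
Rule 2: no segment meets the rule's conditions; no change.

[θoftʃarodʒdezotʃ]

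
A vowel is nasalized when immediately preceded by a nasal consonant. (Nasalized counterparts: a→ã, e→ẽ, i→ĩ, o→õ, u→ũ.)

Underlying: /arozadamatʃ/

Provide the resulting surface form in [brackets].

[arozadamãtʃ]

/a/ after nasal /m/ → [ã]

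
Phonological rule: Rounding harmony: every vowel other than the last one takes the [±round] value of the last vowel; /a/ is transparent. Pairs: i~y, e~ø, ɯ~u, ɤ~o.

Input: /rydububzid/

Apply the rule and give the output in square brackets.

/y/ harmonizes with /i/ ([-round]) → [i]
/u/ harmonizes with /i/ ([-round]) → [ɯ]
/u/ harmonizes with /i/ ([-round]) → [ɯ]

[ridɯbɯbzid]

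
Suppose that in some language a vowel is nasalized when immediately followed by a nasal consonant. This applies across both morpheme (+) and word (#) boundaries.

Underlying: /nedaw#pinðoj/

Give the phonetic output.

[nedaw#pĩnðoj]

/i/ before nasal /n/ → [ĩ]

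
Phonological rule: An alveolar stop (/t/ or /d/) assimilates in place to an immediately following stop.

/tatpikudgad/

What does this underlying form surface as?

/t/ before /p/ (labial) → [p]
/d/ before /g/ (velar) → [g]

[tappikuggad]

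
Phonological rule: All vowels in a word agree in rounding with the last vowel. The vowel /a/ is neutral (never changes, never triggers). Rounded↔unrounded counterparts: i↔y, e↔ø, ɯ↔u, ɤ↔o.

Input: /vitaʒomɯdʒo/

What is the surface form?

/i/ harmonizes with /o/ ([+round]) → [y]
/ɯ/ harmonizes with /o/ ([+round]) → [u]

[vytaʒomudʒo]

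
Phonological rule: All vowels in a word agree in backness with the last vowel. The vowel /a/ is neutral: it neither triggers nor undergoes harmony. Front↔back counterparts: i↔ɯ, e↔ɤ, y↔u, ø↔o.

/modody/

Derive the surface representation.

/o/ harmonizes with /y/ ([-back]) → [ø]
/o/ harmonizes with /y/ ([-back]) → [ø]

[mødødy]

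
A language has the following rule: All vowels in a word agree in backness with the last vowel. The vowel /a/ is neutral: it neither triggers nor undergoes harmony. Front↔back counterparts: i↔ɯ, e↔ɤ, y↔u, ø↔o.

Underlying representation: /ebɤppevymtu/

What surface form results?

[ɤbɤppɤvumtu]

/e/ harmonizes with /u/ ([+back]) → [ɤ]
/e/ harmonizes with /u/ ([+back]) → [ɤ]
/y/ harmonizes with /u/ ([+back]) → [u]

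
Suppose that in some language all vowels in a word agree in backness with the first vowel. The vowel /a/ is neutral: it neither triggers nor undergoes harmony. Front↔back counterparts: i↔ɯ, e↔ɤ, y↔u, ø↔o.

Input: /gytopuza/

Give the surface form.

/o/ harmonizes with /y/ ([-back]) → [ø]
/u/ harmonizes with /y/ ([-back]) → [y]

[gytøpyza]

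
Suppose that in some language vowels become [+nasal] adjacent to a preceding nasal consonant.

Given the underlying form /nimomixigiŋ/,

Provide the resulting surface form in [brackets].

/i/ after nasal /n/ → [ĩ]
/o/ after nasal /m/ → [õ]
/i/ after nasal /m/ → [ĩ]

[nĩmõmĩxigiŋ]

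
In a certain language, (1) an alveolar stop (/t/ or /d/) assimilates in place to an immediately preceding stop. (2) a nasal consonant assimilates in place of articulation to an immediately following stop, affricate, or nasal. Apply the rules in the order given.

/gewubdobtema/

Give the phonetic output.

Rule 1: /d/ after /b/ (labial) → [b]
Rule 1: /t/ after /b/ (labial) → [p]
After rule 1: gewubbobpema
Rule 2: no segment meets the rule's conditions; no change.

[gewubbobpema]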